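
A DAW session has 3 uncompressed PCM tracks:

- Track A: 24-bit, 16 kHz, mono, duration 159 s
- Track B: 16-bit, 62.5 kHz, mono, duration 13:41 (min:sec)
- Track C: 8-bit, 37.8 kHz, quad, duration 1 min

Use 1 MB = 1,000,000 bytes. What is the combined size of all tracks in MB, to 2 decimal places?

Track A: 16,000 × 159 × 3 × 1 = 7,632,000 bytes.
Track B: 13:41 (min:sec) = 821 s; 62,500 × 821 × 2 × 1 = 102,625,000 bytes.
Track C: 1 min = 60 s; 37,800 × 60 × 1 × 4 = 9,072,000 bytes.
Total = 119,329,000 bytes = 119.33 MB.

119.33 MB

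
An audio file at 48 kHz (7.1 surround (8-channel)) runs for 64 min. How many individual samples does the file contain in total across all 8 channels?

1,474,560,000 samples

64 min = 3,840 s.
48,000 × 3,840 s × 8 ch = 1,474,560,000 samples.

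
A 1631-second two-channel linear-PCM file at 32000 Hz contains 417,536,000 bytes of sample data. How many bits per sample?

32 bits

Bytes per sample = 417,536,000 / (32,000 × 1,631 × 2) = 417,536,000 / 104,384,000 = 4.
Bit depth = 4 × 8 = 32 bits.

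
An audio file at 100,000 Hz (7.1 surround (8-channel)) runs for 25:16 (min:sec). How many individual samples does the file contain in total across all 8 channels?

1,212,800,000 samples

25:16 (min:sec) = 1,516 s.
100,000 × 1,516 s × 8 ch = 1,212,800,000 samples.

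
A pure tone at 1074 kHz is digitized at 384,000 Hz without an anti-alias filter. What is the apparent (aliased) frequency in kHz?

Nyquist = 384,000/2 = 192,000 Hz; 1,074,000 Hz exceeds it.
Alias = |1,074,000 − 3×384,000| = |1,074,000 − 1,152,000| = 78,000 Hz = 78 kHz.

78 kHz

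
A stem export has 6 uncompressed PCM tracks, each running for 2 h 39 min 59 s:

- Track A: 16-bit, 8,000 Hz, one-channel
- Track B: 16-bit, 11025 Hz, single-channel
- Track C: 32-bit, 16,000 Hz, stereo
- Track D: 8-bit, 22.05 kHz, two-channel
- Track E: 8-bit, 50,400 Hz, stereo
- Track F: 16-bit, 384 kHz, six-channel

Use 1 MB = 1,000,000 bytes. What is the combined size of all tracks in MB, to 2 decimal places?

2 h 39 min 59 s = 9,599 s.
Track A: 8,000 × 9,599 × 2 × 1 = 153,584,000 bytes.
Track B: 11,025 × 9,599 × 2 × 1 = 211,657,950 bytes.
Track C: 16,000 × 9,599 × 4 × 2 = 1,228,672,000 bytes.
Track D: 22,050 × 9,599 × 1 × 2 = 423,315,900 bytes.
Track E: 50,400 × 9,599 × 1 × 2 = 967,579,200 bytes.
Track F: 384,000 × 9,599 × 2 × 6 = 44,232,192,000 bytes.
Total = 47,217,001,050 bytes = 47217.00 MB.

47217.00 MB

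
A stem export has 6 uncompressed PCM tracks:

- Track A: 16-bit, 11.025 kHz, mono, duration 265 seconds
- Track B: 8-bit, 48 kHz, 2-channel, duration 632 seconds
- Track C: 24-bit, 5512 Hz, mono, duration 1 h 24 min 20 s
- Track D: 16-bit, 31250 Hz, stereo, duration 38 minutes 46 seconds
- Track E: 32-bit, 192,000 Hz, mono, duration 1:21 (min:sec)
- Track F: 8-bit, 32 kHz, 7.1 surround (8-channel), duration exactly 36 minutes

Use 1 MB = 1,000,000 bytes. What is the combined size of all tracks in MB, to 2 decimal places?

1056.11 MB

Track A: 11,025 × 265 × 2 × 1 = 5,843,250 bytes.
Track B: 48,000 × 632 × 1 × 2 = 60,672,000 bytes.
Track C: 1 h 24 min 20 s = 5,060 s; 5,512 × 5,060 × 3 × 1 = 83,672,160 bytes.
Track D: 38 minutes 46 seconds = 2,326 s; 31,250 × 2,326 × 2 × 2 = 290,750,000 bytes.
Track E: 1:21 (min:sec) = 81 s; 192,000 × 81 × 4 × 1 = 62,208,000 bytes.
Track F: exactly 36 minutes = 2,160 s; 32,000 × 2,160 × 1 × 8 = 552,960,000 bytes.
Total = 1,056,105,410 bytes = 1056.11 MB.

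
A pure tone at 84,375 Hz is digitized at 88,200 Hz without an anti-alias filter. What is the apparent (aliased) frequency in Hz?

3,825 Hz

Nyquist = 88,200/2 = 44,100 Hz; 84,375 Hz exceeds it.
Alias = |84,375 − 1×88,200| = |84,375 − 88,200| = 3,825 Hz.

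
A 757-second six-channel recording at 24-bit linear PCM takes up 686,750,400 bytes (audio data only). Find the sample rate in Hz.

Bytes = sample_rate × seconds × bytes_per_sample × channels.
sample_rate = 686,750,400 / (757 × 3 × 6) = 686,750,400 / 13,626 = 50,400 Hz.

50,400 Hz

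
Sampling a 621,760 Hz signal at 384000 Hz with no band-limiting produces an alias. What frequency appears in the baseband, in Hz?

Nyquist = 384,000/2 = 192,000 Hz; 621,760 Hz exceeds it.
Alias = |621,760 − 2×384,000| = |621,760 − 768,000| = 146,240 Hz.

146,240 Hz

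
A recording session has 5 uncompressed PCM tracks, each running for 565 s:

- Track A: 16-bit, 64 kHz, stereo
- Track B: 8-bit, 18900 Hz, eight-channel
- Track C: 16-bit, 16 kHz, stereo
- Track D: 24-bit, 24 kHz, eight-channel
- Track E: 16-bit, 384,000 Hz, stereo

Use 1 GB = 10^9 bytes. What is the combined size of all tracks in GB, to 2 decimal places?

Track A: 64,000 × 565 × 2 × 2 = 144,640,000 bytes.
Track B: 18,900 × 565 × 1 × 8 = 85,428,000 bytes.
Track C: 16,000 × 565 × 2 × 2 = 36,160,000 bytes.
Track D: 24,000 × 565 × 3 × 8 = 325,440,000 bytes.
Track E: 384,000 × 565 × 2 × 2 = 867,840,000 bytes.
Total = 1,459,508,000 bytes = 1.46 GB.

1.46 GB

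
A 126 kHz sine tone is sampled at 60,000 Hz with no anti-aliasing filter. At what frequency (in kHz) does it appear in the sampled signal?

Nyquist = 60,000/2 = 30,000 Hz; 126,000 Hz exceeds it.
Alias = |126,000 − 2×60,000| = |126,000 − 120,000| = 6,000 Hz = 6 kHz.

6 kHz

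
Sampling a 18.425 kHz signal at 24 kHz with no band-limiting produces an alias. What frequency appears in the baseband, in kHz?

Nyquist = 24,000/2 = 12,000 Hz; 18,425 Hz exceeds it.
Alias = |18,425 − 1×24,000| = |18,425 − 24,000| = 5,575 Hz = 5.575 kHz.

5.575 kHz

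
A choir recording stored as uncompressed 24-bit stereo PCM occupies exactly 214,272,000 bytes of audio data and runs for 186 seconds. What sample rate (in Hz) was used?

Bytes = sample_rate × seconds × bytes_per_sample × channels.
sample_rate = 214,272,000 / (186 × 3 × 2) = 214,272,000 / 1,116 = 192,000 Hz.

192,000 Hz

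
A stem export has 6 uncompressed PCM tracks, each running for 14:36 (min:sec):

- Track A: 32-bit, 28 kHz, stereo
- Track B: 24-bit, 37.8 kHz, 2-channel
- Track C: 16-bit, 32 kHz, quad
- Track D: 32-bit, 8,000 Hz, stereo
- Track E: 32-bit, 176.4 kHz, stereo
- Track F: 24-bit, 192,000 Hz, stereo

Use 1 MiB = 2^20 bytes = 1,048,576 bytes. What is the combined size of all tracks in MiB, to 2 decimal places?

2785.29 MiB

14:36 (min:sec) = 876 s.
Track A: 28,000 × 876 × 4 × 2 = 196,224,000 bytes.
Track B: 37,800 × 876 × 3 × 2 = 198,676,800 bytes.
Track C: 32,000 × 876 × 2 × 4 = 224,256,000 bytes.
Track D: 8,000 × 876 × 4 × 2 = 56,064,000 bytes.
Track E: 176,400 × 876 × 4 × 2 = 1,236,211,200 bytes.
Track F: 192,000 × 876 × 3 × 2 = 1,009,152,000 bytes.
Total = 2,920,584,000 bytes = 2785.29 MiB.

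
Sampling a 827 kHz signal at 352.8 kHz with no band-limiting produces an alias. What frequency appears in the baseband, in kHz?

121.4 kHz

Nyquist = 352,800/2 = 176,400 Hz; 827,000 Hz exceeds it.
Alias = |827,000 − 2×352,800| = |827,000 − 705,600| = 121,400 Hz = 121.4 kHz.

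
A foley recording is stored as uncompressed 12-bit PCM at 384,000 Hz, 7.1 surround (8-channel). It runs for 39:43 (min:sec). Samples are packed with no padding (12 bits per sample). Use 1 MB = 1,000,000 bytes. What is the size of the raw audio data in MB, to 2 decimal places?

10980.86 MB

Duration = 39:43 (min:sec) = 2,383 s.
Bits = 384,000 × 2,383 × 12 × 8 = 87,846,912,000 bits = 10,980,864,000 bytes.
10,980,864,000 / 1,000,000 = 10980.86 MB.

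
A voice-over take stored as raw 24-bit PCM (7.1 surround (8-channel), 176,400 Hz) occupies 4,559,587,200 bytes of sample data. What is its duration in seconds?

Byte rate = 176,400 × 3 × 8 = 4,233,600 bytes/s.
Duration = 4,559,587,200 / 4,233,600 = 1,077 s.

1,077 seconds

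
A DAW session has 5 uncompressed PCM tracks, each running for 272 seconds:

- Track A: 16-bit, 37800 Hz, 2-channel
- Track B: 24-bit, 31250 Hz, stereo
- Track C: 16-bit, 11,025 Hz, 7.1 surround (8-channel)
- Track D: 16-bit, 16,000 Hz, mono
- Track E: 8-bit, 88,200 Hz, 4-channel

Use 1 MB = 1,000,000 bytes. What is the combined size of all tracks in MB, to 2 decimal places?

Track A: 37,800 × 272 × 2 × 2 = 41,126,400 bytes.
Track B: 31,250 × 272 × 3 × 2 = 51,000,000 bytes.
Track C: 11,025 × 272 × 2 × 8 = 47,980,800 bytes.
Track D: 16,000 × 272 × 2 × 1 = 8,704,000 bytes.
Track E: 88,200 × 272 × 1 × 4 = 95,961,600 bytes.
Total = 244,772,800 bytes = 244.77 MB.

244.77 MB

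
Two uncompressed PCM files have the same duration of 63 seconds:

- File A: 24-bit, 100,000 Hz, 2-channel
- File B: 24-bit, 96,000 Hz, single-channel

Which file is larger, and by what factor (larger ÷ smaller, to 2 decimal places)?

File A, by a factor of 2.08

File A: 100,000 × 3 × 2 = 600,000 bytes/s.
File B: 96,000 × 3 × 1 = 288,000 bytes/s.
File A is larger; ratio = 37,800,000 / 18,144,000 = 2.08.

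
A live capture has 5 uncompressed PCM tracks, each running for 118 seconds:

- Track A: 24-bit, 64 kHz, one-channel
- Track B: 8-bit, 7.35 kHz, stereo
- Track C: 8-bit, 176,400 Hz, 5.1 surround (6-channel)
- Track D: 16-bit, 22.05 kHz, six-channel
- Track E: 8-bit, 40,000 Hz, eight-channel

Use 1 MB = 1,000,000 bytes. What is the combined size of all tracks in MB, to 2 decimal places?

218.26 MB

Track A: 64,000 × 118 × 3 × 1 = 22,656,000 bytes.
Track B: 7,350 × 118 × 1 × 2 = 1,734,600 bytes.
Track C: 176,400 × 118 × 1 × 6 = 124,891,200 bytes.
Track D: 22,050 × 118 × 2 × 6 = 31,222,800 bytes.
Track E: 40,000 × 118 × 1 × 8 = 37,760,000 bytes.
Total = 218,264,600 bytes = 218.26 MB.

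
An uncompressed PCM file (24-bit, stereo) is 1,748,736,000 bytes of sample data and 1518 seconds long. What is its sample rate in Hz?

Bytes = sample_rate × seconds × bytes_per_sample × channels.
sample_rate = 1,748,736,000 / (1,518 × 3 × 2) = 1,748,736,000 / 9,108 = 192,000 Hz.

192,000 Hz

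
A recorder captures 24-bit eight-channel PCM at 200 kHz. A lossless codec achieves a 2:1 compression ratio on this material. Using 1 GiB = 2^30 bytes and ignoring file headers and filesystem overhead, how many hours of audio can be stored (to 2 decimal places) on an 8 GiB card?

0.99 hours

Uncompressed byte rate = 200,000 × 3 × 8 = 4,800,000 bytes/s.
After 2:1 compression, effective rate ≈ 2400000 bytes/s.
Capacity = 8 × 1,073,741,824 = 8,589,934,592 bytes.
8,589,934,592 / effective rate ≈ 3579.14 s → 0.99 hours.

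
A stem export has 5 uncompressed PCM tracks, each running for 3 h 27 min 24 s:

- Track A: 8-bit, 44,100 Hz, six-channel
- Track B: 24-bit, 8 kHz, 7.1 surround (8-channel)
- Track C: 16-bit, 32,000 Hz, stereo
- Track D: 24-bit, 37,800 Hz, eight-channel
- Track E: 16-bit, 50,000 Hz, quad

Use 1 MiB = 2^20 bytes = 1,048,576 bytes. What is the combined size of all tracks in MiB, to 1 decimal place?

3 h 27 min 24 s = 12,444 s.
Track A: 44,100 × 12,444 × 1 × 6 = 3,292,682,400 bytes.
Track B: 8,000 × 12,444 × 3 × 8 = 2,389,248,000 bytes.
Track C: 32,000 × 12,444 × 2 × 2 = 1,592,832,000 bytes.
Track D: 37,800 × 12,444 × 3 × 8 = 11,289,196,800 bytes.
Track E: 50,000 × 12,444 × 2 × 4 = 4,977,600,000 bytes.
Total = 23,541,559,200 bytes = 22451.0 MiB.

22451.0 MiB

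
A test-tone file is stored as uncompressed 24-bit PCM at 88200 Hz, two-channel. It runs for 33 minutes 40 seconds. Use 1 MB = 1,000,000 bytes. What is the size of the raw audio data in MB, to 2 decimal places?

1068.98 MB

Duration = 33 minutes 40 seconds = 2,020 s.
Bytes = 88,200 samples/s × 2,020 s × 3 bytes/sample × 2 ch = 1,068,984,000 bytes.
1,068,984,000 / 1,000,000 = 1068.98 MB.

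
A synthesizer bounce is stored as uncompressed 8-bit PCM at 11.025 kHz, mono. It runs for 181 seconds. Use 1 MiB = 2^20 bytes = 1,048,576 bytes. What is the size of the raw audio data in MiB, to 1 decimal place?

1.9 MiB

Bytes = 11,025 samples/s × 181 s × 1 bytes/sample × 1 ch = 1,995,525 bytes.
1,995,525 / 1,048,576 = 1.9 MiB.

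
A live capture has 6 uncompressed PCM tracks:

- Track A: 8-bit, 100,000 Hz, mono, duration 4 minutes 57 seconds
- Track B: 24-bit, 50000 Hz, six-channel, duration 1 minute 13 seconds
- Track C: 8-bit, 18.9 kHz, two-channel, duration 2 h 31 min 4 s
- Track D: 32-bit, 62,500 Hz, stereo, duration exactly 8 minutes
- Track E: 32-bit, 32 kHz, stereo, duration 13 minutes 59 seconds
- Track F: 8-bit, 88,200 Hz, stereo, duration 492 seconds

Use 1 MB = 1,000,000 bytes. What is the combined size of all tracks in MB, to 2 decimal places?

Track A: 4 minutes 57 seconds = 297 s; 100,000 × 297 × 1 × 1 = 29,700,000 bytes.
Track B: 1 minute 13 seconds = 73 s; 50,000 × 73 × 3 × 6 = 65,700,000 bytes.
Track C: 2 h 31 min 4 s = 9,064 s; 18,900 × 9,064 × 1 × 2 = 342,619,200 bytes.
Track D: exactly 8 minutes = 480 s; 62,500 × 480 × 4 × 2 = 240,000,000 bytes.
Track E: 13 minutes 59 seconds = 839 s; 32,000 × 839 × 4 × 2 = 214,784,000 bytes.
Track F: 88,200 × 492 × 1 × 2 = 86,788,800 bytes.
Total = 979,592,000 bytes = 979.59 MB.

979.59 MB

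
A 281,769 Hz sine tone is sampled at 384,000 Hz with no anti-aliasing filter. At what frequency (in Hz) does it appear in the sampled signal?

Nyquist = 384,000/2 = 192,000 Hz; 281,769 Hz exceeds it.
Alias = |281,769 − 1×384,000| = |281,769 − 384,000| = 102,231 Hz.

102,231 Hz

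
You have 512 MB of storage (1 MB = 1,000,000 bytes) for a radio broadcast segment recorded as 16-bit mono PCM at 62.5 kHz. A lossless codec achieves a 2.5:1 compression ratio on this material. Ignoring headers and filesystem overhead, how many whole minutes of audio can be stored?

Uncompressed byte rate = 62,500 × 2 × 1 = 125,000 bytes/s.
After 2.5:1 compression, effective rate ≈ 50000 bytes/s.
Capacity = 512 × 1,000,000 = 512,000,000 bytes.
512,000,000 / effective rate ≈ 10240 s → 170 minutes.

170 minutes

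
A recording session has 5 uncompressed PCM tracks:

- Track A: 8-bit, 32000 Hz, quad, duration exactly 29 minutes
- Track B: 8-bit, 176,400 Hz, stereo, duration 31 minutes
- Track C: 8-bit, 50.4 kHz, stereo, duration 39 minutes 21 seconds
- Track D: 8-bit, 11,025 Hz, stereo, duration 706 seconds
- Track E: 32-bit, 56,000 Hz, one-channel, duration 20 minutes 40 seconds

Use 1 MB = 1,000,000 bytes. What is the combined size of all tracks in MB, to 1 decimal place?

Track A: exactly 29 minutes = 1,740 s; 32,000 × 1,740 × 1 × 4 = 222,720,000 bytes.
Track B: 31 minutes = 1,860 s; 176,400 × 1,860 × 1 × 2 = 656,208,000 bytes.
Track C: 39 minutes 21 seconds = 2,361 s; 50,400 × 2,361 × 1 × 2 = 237,988,800 bytes.
Track D: 11,025 × 706 × 1 × 2 = 15,567,300 bytes.
Track E: 20 minutes 40 seconds = 1,240 s; 56,000 × 1,240 × 4 × 1 = 277,760,000 bytes.
Total = 1,410,244,100 bytes = 1410.2 MB.

1410.2 MB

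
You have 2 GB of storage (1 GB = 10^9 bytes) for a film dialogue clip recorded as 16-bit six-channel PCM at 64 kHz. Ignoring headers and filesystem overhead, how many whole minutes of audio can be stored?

43 minutes

Uncompressed byte rate = 64,000 × 2 × 6 = 768,000 bytes/s.
Capacity = 2 × 1,000,000,000 = 2,000,000,000 bytes.
2,000,000,000 / 768,000 ≈ 2604.17 s → 43 minutes.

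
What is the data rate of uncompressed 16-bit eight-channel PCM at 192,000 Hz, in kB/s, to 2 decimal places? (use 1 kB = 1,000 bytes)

Bit rate = 192,000 × 16 × 8 = 24,576,000 bits/s.
24,576,000 / 8 = 3,072,000 B/s = 3072.00 kB/s.

3072.00 kB/s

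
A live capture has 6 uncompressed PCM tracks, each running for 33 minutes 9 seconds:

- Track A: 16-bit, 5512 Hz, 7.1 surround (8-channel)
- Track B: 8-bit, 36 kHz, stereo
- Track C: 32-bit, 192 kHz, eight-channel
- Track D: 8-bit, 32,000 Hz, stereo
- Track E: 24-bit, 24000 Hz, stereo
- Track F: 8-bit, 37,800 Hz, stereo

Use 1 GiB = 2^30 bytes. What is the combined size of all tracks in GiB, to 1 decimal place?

33 minutes 9 seconds = 1,989 s.
Track A: 5,512 × 1,989 × 2 × 8 = 175,413,888 bytes.
Track B: 36,000 × 1,989 × 1 × 2 = 143,208,000 bytes.
Track C: 192,000 × 1,989 × 4 × 8 = 12,220,416,000 bytes.
Track D: 32,000 × 1,989 × 1 × 2 = 127,296,000 bytes.
Track E: 24,000 × 1,989 × 3 × 2 = 286,416,000 bytes.
Track F: 37,800 × 1,989 × 1 × 2 = 150,368,400 bytes.
Total = 13,103,118,288 bytes = 12.2 GiB.

12.2 GiB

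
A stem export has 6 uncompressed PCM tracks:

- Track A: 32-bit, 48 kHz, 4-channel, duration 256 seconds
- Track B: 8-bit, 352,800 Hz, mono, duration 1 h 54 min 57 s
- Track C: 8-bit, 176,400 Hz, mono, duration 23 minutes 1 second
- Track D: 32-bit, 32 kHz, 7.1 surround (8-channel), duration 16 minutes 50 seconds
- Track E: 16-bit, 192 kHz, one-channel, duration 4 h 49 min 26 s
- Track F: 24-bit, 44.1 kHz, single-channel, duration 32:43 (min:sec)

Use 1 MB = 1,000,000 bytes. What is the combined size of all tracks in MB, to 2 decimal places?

Track A: 48,000 × 256 × 4 × 4 = 196,608,000 bytes.
Track B: 1 h 54 min 57 s = 6,897 s; 352,800 × 6,897 × 1 × 1 = 2,433,261,600 bytes.
Track C: 23 minutes 1 second = 1,381 s; 176,400 × 1,381 × 1 × 1 = 243,608,400 bytes.
Track D: 16 minutes 50 seconds = 1,010 s; 32,000 × 1,010 × 4 × 8 = 1,034,240,000 bytes.
Track E: 4 h 49 min 26 s = 17,366 s; 192,000 × 17,366 × 2 × 1 = 6,668,544,000 bytes.
Track F: 32:43 (min:sec) = 1,963 s; 44,100 × 1,963 × 3 × 1 = 259,704,900 bytes.
Total = 10,835,966,900 bytes = 10835.97 MB.

10835.97 MB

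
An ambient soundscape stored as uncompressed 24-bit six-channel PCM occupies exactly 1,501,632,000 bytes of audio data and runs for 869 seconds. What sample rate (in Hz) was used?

96,000 Hz

Bytes = sample_rate × seconds × bytes_per_sample × channels.
sample_rate = 1,501,632,000 / (869 × 3 × 6) = 1,501,632,000 / 15,642 = 96,000 Hz.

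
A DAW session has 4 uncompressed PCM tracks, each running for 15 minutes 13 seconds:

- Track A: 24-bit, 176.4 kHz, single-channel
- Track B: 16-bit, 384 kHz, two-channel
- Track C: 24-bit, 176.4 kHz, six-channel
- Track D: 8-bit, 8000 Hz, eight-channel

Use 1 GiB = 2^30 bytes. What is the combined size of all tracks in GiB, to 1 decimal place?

4.5 GiB

15 minutes 13 seconds = 913 s.
Track A: 176,400 × 913 × 3 × 1 = 483,159,600 bytes.
Track B: 384,000 × 913 × 2 × 2 = 1,402,368,000 bytes.
Track C: 176,400 × 913 × 3 × 6 = 2,898,957,600 bytes.
Track D: 8,000 × 913 × 1 × 8 = 58,432,000 bytes.
Total = 4,842,917,200 bytes = 4.5 GiB.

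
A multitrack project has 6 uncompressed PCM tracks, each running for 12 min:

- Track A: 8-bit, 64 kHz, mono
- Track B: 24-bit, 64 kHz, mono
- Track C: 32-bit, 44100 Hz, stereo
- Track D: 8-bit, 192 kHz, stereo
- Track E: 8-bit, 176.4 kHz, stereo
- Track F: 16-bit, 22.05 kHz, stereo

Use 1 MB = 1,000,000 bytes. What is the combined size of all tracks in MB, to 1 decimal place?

12 min = 720 s.
Track A: 64,000 × 720 × 1 × 1 = 46,080,000 bytes.
Track B: 64,000 × 720 × 3 × 1 = 138,240,000 bytes.
Track C: 44,100 × 720 × 4 × 2 = 254,016,000 bytes.
Track D: 192,000 × 720 × 1 × 2 = 276,480,000 bytes.
Track E: 176,400 × 720 × 1 × 2 = 254,016,000 bytes.
Track F: 22,050 × 720 × 2 × 2 = 63,504,000 bytes.
Total = 1,032,336,000 bytes = 1032.3 MB.

1032.3 MB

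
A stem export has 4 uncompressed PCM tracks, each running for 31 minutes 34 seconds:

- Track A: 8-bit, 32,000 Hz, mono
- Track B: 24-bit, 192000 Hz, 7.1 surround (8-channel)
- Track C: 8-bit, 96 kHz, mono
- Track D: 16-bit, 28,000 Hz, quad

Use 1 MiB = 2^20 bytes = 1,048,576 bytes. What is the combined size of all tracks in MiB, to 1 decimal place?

8959.0 MiB

31 minutes 34 seconds = 1,894 s.
Track A: 32,000 × 1,894 × 1 × 1 = 60,608,000 bytes.
Track B: 192,000 × 1,894 × 3 × 8 = 8,727,552,000 bytes.
Track C: 96,000 × 1,894 × 1 × 1 = 181,824,000 bytes.
Track D: 28,000 × 1,894 × 2 × 4 = 424,256,000 bytes.
Total = 9,394,240,000 bytes = 8959.0 MiB.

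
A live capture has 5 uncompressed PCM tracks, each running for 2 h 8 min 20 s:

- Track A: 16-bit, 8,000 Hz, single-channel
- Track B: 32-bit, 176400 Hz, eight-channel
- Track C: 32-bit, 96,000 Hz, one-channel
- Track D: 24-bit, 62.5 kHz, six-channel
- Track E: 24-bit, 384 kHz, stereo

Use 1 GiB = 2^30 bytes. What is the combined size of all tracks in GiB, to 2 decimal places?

2 h 8 min 20 s = 7,700 s.
Track A: 8,000 × 7,700 × 2 × 1 = 123,200,000 bytes.
Track B: 176,400 × 7,700 × 4 × 8 = 43,464,960,000 bytes.
Track C: 96,000 × 7,700 × 4 × 1 = 2,956,800,000 bytes.
Track D: 62,500 × 7,700 × 3 × 6 = 8,662,500,000 bytes.
Track E: 384,000 × 7,700 × 3 × 2 = 17,740,800,000 bytes.
Total = 72,948,260,000 bytes = 67.94 GiB.

67.94 GiB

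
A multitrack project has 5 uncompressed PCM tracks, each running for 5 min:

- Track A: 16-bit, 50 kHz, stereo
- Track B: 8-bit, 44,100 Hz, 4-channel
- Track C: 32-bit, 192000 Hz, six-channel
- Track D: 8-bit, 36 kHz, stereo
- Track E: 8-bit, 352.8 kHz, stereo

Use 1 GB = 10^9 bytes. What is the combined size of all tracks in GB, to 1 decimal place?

5 min = 300 s.
Track A: 50,000 × 300 × 2 × 2 = 60,000,000 bytes.
Track B: 44,100 × 300 × 1 × 4 = 52,920,000 bytes.
Track C: 192,000 × 300 × 4 × 6 = 1,382,400,000 bytes.
Track D: 36,000 × 300 × 1 × 2 = 21,600,000 bytes.
Track E: 352,800 × 300 × 1 × 2 = 211,680,000 bytes.
Total = 1,728,600,000 bytes = 1.7 GB.

1.7 GB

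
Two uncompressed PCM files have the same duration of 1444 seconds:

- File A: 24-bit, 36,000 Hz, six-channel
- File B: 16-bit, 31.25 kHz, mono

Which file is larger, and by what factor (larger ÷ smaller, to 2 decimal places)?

File A: 36,000 × 3 × 6 = 648,000 bytes/s.
File B: 31,250 × 2 × 1 = 62,500 bytes/s.
File A is larger; ratio = 935,712,000 / 90,250,000 = 10.37.

File A, by a factor of 10.37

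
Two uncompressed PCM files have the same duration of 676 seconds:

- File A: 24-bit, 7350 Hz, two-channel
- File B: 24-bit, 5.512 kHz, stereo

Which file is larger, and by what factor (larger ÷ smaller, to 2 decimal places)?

File A: 7,350 × 3 × 2 = 44,100 bytes/s.
File B: 5,512 × 3 × 2 = 33,072 bytes/s.
File A is larger; ratio = 29,811,600 / 22,356,672 = 1.33.

File A, by a factor of 1.33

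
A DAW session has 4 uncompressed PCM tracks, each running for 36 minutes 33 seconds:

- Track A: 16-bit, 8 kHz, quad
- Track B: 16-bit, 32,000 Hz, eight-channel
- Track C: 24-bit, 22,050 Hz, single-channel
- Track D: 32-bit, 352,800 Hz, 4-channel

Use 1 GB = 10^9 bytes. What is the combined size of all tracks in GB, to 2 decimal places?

36 minutes 33 seconds = 2,193 s.
Track A: 8,000 × 2,193 × 2 × 4 = 140,352,000 bytes.
Track B: 32,000 × 2,193 × 2 × 8 = 1,122,816,000 bytes.
Track C: 22,050 × 2,193 × 3 × 1 = 145,066,950 bytes.
Track D: 352,800 × 2,193 × 4 × 4 = 12,379,046,400 bytes.
Total = 13,787,281,350 bytes = 13.79 GB.

13.79 GB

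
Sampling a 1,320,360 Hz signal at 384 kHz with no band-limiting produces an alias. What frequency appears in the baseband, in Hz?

Nyquist = 384,000/2 = 192,000 Hz; 1,320,360 Hz exceeds it.
Alias = |1,320,360 − 3×384,000| = |1,320,360 − 1,152,000| = 168,360 Hz.

168,360 Hz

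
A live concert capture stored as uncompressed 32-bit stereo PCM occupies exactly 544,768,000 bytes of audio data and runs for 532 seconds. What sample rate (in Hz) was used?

Bytes = sample_rate × seconds × bytes_per_sample × channels.
sample_rate = 544,768,000 / (532 × 4 × 2) = 544,768,000 / 4,256 = 128,000 Hz.

128,000 Hz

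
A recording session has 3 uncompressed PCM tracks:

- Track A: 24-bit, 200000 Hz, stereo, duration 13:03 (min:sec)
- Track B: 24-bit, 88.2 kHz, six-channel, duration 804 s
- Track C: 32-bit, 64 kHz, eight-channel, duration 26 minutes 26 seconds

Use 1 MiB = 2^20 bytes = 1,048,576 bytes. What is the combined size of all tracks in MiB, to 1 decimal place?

Track A: 13:03 (min:sec) = 783 s; 200,000 × 783 × 3 × 2 = 939,600,000 bytes.
Track B: 88,200 × 804 × 3 × 6 = 1,276,430,400 bytes.
Track C: 26 minutes 26 seconds = 1,586 s; 64,000 × 1,586 × 4 × 8 = 3,248,128,000 bytes.
Total = 5,464,158,400 bytes = 5211.0 MiB.

5211.0 MiB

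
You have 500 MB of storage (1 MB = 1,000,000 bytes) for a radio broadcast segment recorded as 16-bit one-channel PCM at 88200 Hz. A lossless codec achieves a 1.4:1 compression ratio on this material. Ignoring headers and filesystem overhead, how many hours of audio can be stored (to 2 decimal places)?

Uncompressed byte rate = 88,200 × 2 × 1 = 176,400 bytes/s.
After 1.4:1 compression, effective rate ≈ 126000 bytes/s.
Capacity = 500 × 1,000,000 = 500,000,000 bytes.
500,000,000 / effective rate ≈ 3968.25 s → 1.10 hours.

1.10 hours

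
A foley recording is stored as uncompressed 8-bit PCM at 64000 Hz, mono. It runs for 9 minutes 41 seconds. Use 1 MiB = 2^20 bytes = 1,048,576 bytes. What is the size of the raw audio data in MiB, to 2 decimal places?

Duration = 9 minutes 41 seconds = 581 s.
Bytes = 64,000 samples/s × 581 s × 1 bytes/sample × 1 ch = 37,184,000 bytes.
37,184,000 / 1,048,576 = 35.46 MiB.

35.46 MiB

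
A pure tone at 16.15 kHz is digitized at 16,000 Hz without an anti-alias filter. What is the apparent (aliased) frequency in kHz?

Nyquist = 16,000/2 = 8,000 Hz; 16,150 Hz exceeds it.
Alias = |16,150 − 1×16,000| = |16,150 − 16,000| = 150 Hz = 0.15 kHz.

0.15 kHz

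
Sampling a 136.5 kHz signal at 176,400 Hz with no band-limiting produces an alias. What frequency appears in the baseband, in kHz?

Nyquist = 176,400/2 = 88,200 Hz; 136,500 Hz exceeds it.
Alias = |136,500 − 1×176,400| = |136,500 − 176,400| = 39,900 Hz = 39.9 kHz.

39.9 kHz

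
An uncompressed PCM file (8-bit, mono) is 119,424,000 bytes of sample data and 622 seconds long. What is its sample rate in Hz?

192,000 Hz

Bytes = sample_rate × seconds × bytes_per_sample × channels.
sample_rate = 119,424,000 / (622 × 1 × 1) = 119,424,000 / 622 = 192,000 Hz.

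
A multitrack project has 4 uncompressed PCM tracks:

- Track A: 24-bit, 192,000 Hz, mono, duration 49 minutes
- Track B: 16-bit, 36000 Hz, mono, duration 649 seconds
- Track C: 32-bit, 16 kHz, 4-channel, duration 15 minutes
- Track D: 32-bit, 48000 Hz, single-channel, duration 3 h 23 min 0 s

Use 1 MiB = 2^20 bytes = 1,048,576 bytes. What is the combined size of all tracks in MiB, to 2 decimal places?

Track A: 49 minutes = 2,940 s; 192,000 × 2,940 × 3 × 1 = 1,693,440,000 bytes.
Track B: 36,000 × 649 × 2 × 1 = 46,728,000 bytes.
Track C: 15 minutes = 900 s; 16,000 × 900 × 4 × 4 = 230,400,000 bytes.
Track D: 3 h 23 min 0 s = 12,180 s; 48,000 × 12,180 × 4 × 1 = 2,338,560,000 bytes.
Total = 4,309,128,000 bytes = 4109.50 MiB.

4109.50 MiB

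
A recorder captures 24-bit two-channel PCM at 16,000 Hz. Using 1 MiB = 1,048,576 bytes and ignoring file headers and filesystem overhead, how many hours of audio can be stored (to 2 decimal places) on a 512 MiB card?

Uncompressed byte rate = 16,000 × 3 × 2 = 96,000 bytes/s.
Capacity = 512 × 1,048,576 = 536,870,912 bytes.
536,870,912 / 96,000 ≈ 5592.41 s → 1.55 hours.

1.55 hours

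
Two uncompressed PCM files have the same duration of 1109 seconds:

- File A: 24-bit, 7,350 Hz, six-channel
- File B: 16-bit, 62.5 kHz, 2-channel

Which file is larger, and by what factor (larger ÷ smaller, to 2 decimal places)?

File A: 7,350 × 3 × 6 = 132,300 bytes/s.
File B: 62,500 × 2 × 2 = 250,000 bytes/s.
File B is larger; ratio = 277,250,000 / 146,720,700 = 1.89.

File B, by a factor of 1.89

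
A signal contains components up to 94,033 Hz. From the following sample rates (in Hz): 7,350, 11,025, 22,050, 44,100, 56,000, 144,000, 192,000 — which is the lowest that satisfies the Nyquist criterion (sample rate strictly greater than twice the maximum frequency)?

Need sample rate > 2 × 94,033 = 188,066 Hz.
Lowest listed rate above 188,066 Hz is 192,000 Hz.

192,000 Hz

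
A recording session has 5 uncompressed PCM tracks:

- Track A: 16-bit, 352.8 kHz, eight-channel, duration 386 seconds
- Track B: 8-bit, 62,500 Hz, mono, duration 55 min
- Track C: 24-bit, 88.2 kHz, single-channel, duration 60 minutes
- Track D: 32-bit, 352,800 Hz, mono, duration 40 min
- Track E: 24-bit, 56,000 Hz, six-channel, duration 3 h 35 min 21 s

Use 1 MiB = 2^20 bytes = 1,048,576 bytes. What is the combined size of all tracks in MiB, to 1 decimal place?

18834.1 MiB

Track A: 352,800 × 386 × 2 × 8 = 2,178,892,800 bytes.
Track B: 55 min = 3,300 s; 62,500 × 3,300 × 1 × 1 = 206,250,000 bytes.
Track C: 60 minutes = 3,600 s; 88,200 × 3,600 × 3 × 1 = 952,560,000 bytes.
Track D: 40 min = 2,400 s; 352,800 × 2,400 × 4 × 1 = 3,386,880,000 bytes.
Track E: 3 h 35 min 21 s = 12,921 s; 56,000 × 12,921 × 3 × 6 = 13,024,368,000 bytes.
Total = 19,748,950,800 bytes = 18834.1 MiB.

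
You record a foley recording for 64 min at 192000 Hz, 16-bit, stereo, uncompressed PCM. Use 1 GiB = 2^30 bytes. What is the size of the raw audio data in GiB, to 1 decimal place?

Duration = 64 min = 3,840 s.
Bytes = 192,000 samples/s × 3,840 s × 2 bytes/sample × 2 ch = 2,949,120,000 bytes.
2,949,120,000 / 1,073,741,824 = 2.7 GiB.

2.7 GiB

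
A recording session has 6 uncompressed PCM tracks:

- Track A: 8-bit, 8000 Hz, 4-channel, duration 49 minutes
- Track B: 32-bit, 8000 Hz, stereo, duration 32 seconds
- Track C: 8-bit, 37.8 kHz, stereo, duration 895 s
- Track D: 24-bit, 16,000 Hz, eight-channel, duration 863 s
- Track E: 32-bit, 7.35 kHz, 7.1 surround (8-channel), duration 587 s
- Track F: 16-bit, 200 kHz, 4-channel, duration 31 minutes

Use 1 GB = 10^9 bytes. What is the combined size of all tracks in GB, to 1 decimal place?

3.6 GB

Track A: 49 minutes = 2,940 s; 8,000 × 2,940 × 1 × 4 = 94,080,000 bytes.
Track B: 8,000 × 32 × 4 × 2 = 2,048,000 bytes.
Track C: 37,800 × 895 × 1 × 2 = 67,662,000 bytes.
Track D: 16,000 × 863 × 3 × 8 = 331,392,000 bytes.
Track E: 7,350 × 587 × 4 × 8 = 138,062,400 bytes.
Track F: 31 minutes = 1,860 s; 200,000 × 1,860 × 2 × 4 = 2,976,000,000 bytes.
Total = 3,609,244,400 bytes = 3.6 GB.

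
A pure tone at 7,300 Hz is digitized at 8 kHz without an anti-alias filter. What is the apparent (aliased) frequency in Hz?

700 Hz

Nyquist = 8,000/2 = 4,000 Hz; 7,300 Hz exceeds it.
Alias = |7,300 − 1×8,000| = |7,300 − 8,000| = 700 Hz.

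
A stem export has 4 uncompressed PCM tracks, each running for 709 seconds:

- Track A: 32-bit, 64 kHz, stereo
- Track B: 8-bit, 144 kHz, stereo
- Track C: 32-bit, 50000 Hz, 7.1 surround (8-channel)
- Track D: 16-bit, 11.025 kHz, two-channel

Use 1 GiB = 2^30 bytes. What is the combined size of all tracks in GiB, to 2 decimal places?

Track A: 64,000 × 709 × 4 × 2 = 363,008,000 bytes.
Track B: 144,000 × 709 × 1 × 2 = 204,192,000 bytes.
Track C: 50,000 × 709 × 4 × 8 = 1,134,400,000 bytes.
Track D: 11,025 × 709 × 2 × 2 = 31,266,900 bytes.
Total = 1,732,866,900 bytes = 1.61 GiB.

1.61 GiB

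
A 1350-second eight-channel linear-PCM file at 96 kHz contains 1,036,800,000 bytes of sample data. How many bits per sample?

Bytes per sample = 1,036,800,000 / (96,000 × 1,350 × 8) = 1,036,800,000 / 1,036,800,000 = 1.
Bit depth = 1 × 8 = 8 bits.

8 bits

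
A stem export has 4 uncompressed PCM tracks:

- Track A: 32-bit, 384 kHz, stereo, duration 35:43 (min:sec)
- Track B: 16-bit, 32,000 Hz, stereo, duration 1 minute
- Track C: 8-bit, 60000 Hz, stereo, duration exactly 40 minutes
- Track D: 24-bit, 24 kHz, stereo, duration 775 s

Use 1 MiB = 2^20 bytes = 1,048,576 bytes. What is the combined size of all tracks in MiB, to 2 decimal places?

6666.73 MiB

Track A: 35:43 (min:sec) = 2,143 s; 384,000 × 2,143 × 4 × 2 = 6,583,296,000 bytes.
Track B: 1 minute = 60 s; 32,000 × 60 × 2 × 2 = 7,680,000 bytes.
Track C: exactly 40 minutes = 2,400 s; 60,000 × 2,400 × 1 × 2 = 288,000,000 bytes.
Track D: 24,000 × 775 × 3 × 2 = 111,600,000 bytes.
Total = 6,990,576,000 bytes = 6666.73 MiB.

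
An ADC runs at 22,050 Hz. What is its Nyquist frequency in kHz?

11.025 kHz

Nyquist frequency = sample rate / 2 = 22,050 / 2 = 11.025 kHz.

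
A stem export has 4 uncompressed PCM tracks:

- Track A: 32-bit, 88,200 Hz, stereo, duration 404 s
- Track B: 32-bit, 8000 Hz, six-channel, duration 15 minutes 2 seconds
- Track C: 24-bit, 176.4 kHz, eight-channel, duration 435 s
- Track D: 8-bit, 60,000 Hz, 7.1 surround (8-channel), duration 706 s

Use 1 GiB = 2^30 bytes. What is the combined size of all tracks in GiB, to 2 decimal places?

2.46 GiB

Track A: 88,200 × 404 × 4 × 2 = 285,062,400 bytes.
Track B: 15 minutes 2 seconds = 902 s; 8,000 × 902 × 4 × 6 = 173,184,000 bytes.
Track C: 176,400 × 435 × 3 × 8 = 1,841,616,000 bytes.
Track D: 60,000 × 706 × 1 × 8 = 338,880,000 bytes.
Total = 2,638,742,400 bytes = 2.46 GiB.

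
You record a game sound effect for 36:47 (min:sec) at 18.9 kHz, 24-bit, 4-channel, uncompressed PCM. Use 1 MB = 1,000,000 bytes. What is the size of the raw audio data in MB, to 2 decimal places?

500.55 MB

Duration = 36:47 (min:sec) = 2,207 s.
Bytes = 18,900 samples/s × 2,207 s × 3 bytes/sample × 4 ch = 500,547,600 bytes.
500,547,600 / 1,000,000 = 500.55 MB.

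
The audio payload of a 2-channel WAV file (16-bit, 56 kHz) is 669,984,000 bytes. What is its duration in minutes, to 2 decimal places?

49.85 minutes

Byte rate = 56,000 × 2 × 2 = 224,000 bytes/s.
Duration = 669,984,000 / 224,000 = 2,991 s.
2,991 s / 60 = 49.85 minutes.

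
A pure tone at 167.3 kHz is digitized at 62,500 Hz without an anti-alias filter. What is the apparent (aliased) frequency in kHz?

Nyquist = 62,500/2 = 31,250 Hz; 167,300 Hz exceeds it.
Alias = |167,300 − 3×62,500| = |167,300 − 187,500| = 20,200 Hz = 20.2 kHz.

20.2 kHz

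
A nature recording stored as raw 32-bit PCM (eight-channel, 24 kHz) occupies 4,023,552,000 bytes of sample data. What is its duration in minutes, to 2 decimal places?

87.32 minutes

Byte rate = 24,000 × 4 × 8 = 768,000 bytes/s.
Duration = 4,023,552,000 / 768,000 = 5,239 s.
5,239 s / 60 = 87.32 minutes.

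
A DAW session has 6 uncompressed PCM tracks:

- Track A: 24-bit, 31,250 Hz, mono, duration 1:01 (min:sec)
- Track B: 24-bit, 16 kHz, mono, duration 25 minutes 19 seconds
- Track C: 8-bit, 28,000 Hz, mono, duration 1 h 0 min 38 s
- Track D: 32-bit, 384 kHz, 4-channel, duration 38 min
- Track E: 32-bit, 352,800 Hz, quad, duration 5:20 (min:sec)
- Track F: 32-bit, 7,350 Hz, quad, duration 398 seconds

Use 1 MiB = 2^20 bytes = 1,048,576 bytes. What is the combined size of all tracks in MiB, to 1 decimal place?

Track A: 1:01 (min:sec) = 61 s; 31,250 × 61 × 3 × 1 = 5,718,750 bytes.
Track B: 25 minutes 19 seconds = 1,519 s; 16,000 × 1,519 × 3 × 1 = 72,912,000 bytes.
Track C: 1 h 0 min 38 s = 3,638 s; 28,000 × 3,638 × 1 × 1 = 101,864,000 bytes.
Track D: 38 min = 2,280 s; 384,000 × 2,280 × 4 × 4 = 14,008,320,000 bytes.
Track E: 5:20 (min:sec) = 320 s; 352,800 × 320 × 4 × 4 = 1,806,336,000 bytes.
Track F: 7,350 × 398 × 4 × 4 = 46,804,800 bytes.
Total = 16,041,955,550 bytes = 15298.8 MiB.

15298.8 MiB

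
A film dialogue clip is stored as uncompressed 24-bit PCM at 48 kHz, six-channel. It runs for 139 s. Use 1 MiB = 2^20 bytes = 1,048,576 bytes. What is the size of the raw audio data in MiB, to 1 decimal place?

Bytes = 48,000 samples/s × 139 s × 3 bytes/sample × 6 ch = 120,096,000 bytes.
120,096,000 / 1,048,576 = 114.5 MiB.

114.5 MiB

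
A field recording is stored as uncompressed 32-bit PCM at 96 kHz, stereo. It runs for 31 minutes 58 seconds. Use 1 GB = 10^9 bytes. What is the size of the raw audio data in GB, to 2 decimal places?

Duration = 31 minutes 58 seconds = 1,918 s.
Bytes = 96,000 samples/s × 1,918 s × 4 bytes/sample × 2 ch = 1,473,024,000 bytes.
1,473,024,000 / 1,000,000,000 = 1.47 GB.

1.47 GB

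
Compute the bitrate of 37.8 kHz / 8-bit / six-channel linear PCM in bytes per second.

226,800 bytes/s

Bit rate = 37,800 × 8 × 6 = 1,814,400 bits/s.
1,814,400 / 8 = 226,800 bytes/s.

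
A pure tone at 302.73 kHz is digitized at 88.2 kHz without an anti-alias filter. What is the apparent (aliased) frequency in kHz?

38.13 kHz

Nyquist = 88,200/2 = 44,100 Hz; 302,730 Hz exceeds it.
Alias = |302,730 − 3×88,200| = |302,730 − 264,600| = 38,130 Hz = 38.13 kHz.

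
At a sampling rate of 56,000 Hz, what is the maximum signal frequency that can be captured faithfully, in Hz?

28,000 Hz

Nyquist frequency = sample rate / 2 = 56,000 / 2 = 28,000 Hz.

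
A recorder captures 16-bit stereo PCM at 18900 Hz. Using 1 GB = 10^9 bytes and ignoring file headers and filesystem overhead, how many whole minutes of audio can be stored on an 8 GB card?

1,763 minutes

Uncompressed byte rate = 18,900 × 2 × 2 = 75,600 bytes/s.
Capacity = 8 × 1,000,000,000 = 8,000,000,000 bytes.
8,000,000,000 / 75,600 ≈ 105820.11 s → 1,763 minutes.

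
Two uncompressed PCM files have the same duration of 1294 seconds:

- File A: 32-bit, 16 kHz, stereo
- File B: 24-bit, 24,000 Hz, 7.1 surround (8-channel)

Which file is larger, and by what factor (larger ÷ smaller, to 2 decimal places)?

File B, by a factor of 4.50

File A: 16,000 × 4 × 2 = 128,000 bytes/s.
File B: 24,000 × 3 × 8 = 576,000 bytes/s.
File B is larger; ratio = 745,344,000 / 165,632,000 = 4.50.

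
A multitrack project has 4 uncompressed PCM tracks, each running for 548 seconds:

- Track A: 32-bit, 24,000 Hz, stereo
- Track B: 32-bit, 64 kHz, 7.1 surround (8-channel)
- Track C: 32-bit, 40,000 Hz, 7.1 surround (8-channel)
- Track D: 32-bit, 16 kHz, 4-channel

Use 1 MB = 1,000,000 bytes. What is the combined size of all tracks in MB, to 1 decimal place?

2069.2 MB

Track A: 24,000 × 548 × 4 × 2 = 105,216,000 bytes.
Track B: 64,000 × 548 × 4 × 8 = 1,122,304,000 bytes.
Track C: 40,000 × 548 × 4 × 8 = 701,440,000 bytes.
Track D: 16,000 × 548 × 4 × 4 = 140,288,000 bytes.
Total = 2,069,248,000 bytes = 2069.2 MB.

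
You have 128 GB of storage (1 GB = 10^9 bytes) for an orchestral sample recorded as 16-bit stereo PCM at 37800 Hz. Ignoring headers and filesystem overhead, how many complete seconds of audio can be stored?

Uncompressed byte rate = 37,800 × 2 × 2 = 151,200 bytes/s.
Capacity = 128 × 1,000,000,000 = 128,000,000,000 bytes.
128,000,000,000 / 151,200 ≈ 846560.85 s → 846,560 seconds.

846,560 seconds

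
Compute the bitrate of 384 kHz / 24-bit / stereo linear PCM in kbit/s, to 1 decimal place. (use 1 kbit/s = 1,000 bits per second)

Bit rate = 384,000 × 24 × 2 = 18,432,000 bits/s.
= 18432.0 kbit/s.

18432.0 kbit/s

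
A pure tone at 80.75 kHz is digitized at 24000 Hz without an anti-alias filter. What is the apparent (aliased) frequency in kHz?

Nyquist = 24,000/2 = 12,000 Hz; 80,750 Hz exceeds it.
Alias = |80,750 − 3×24,000| = |80,750 − 72,000| = 8,750 Hz = 8.75 kHz.

8.75 kHz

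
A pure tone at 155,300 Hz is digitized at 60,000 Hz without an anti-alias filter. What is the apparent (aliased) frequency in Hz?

Nyquist = 60,000/2 = 30,000 Hz; 155,300 Hz exceeds it.
Alias = |155,300 − 3×60,000| = |155,300 − 180,000| = 24,700 Hz.

24,700 Hz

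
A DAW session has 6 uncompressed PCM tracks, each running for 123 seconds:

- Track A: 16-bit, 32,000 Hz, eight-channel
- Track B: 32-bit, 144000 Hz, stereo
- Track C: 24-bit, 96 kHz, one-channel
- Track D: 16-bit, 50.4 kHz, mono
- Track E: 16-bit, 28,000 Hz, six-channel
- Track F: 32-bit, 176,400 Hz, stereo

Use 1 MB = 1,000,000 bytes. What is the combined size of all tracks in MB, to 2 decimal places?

467.40 MB

Track A: 32,000 × 123 × 2 × 8 = 62,976,000 bytes.
Track B: 144,000 × 123 × 4 × 2 = 141,696,000 bytes.
Track C: 96,000 × 123 × 3 × 1 = 35,424,000 bytes.
Track D: 50,400 × 123 × 2 × 1 = 12,398,400 bytes.
Track E: 28,000 × 123 × 2 × 6 = 41,328,000 bytes.
Track F: 176,400 × 123 × 4 × 2 = 173,577,600 bytes.
Total = 467,400,000 bytes = 467.40 MB.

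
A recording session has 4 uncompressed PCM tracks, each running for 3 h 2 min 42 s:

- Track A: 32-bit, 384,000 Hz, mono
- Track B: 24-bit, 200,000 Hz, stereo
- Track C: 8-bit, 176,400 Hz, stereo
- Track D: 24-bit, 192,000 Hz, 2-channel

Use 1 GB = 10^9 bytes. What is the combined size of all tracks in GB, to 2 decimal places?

3 h 2 min 42 s = 10,962 s.
Track A: 384,000 × 10,962 × 4 × 1 = 16,837,632,000 bytes.
Track B: 200,000 × 10,962 × 3 × 2 = 13,154,400,000 bytes.
Track C: 176,400 × 10,962 × 1 × 2 = 3,867,393,600 bytes.
Track D: 192,000 × 10,962 × 3 × 2 = 12,628,224,000 bytes.
Total = 46,487,649,600 bytes = 46.49 GB.

46.49 GB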